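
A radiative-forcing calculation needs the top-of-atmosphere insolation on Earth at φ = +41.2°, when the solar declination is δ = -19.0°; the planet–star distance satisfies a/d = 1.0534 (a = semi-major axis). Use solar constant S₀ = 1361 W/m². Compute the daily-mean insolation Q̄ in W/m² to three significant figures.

cos H₀ = −tan(+41.2°) tan(-19.000°) = 0.3014, H₀ = 1.2646 rad.
Bracket: H₀ sin φ sin δ + cos φ cos δ sin H₀ = 1.2646×0.65869×-0.32557 + 0.75241×0.94552×0.95349 = -0.271193 + 0.678331 = 0.407138.
Inverse-square distance factor (a/d)² = 1.0534² = 1.109652.
Q̄ = (S₀/π) × 1.109652 × [bracket] = (1361/π) × 1.109652 × 0.407138 = 195.7 W/m².

Q̄ ≈ 196 W/m²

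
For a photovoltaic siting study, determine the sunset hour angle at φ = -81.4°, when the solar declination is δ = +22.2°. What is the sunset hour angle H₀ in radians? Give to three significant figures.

H₀ = 0.00 rad

cos H₀ = −tan φ · tan δ = 2.6984 ≥ 1, so the Sun never rises (polar night) and H₀ = 0.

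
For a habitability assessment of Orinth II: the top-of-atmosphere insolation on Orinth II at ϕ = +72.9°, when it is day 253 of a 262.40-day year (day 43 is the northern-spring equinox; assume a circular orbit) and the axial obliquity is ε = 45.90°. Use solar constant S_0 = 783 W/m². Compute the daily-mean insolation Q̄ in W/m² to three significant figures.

Solar longitude: L_s = 360° × (253 − 43)/262.40 = 288.110°.
sin δ = sin 45.90° × sin 288.110° = -0.68255, so δ = -43.043°.
cos h₀ = −tan(+72.9°) tan(-43.043°) = 3.0358 ≥ 1 ⇒ polar night, h₀ = 0 and Q̄ = 0.

Q̄ ≈ 0.00 W/m²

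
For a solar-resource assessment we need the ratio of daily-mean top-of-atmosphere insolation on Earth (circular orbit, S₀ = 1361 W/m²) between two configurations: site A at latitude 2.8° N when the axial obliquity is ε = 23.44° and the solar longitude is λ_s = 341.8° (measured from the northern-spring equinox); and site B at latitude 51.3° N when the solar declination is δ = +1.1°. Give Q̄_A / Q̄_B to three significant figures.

Q̄_A / Q̄_B ≈ 1.51

— Configuration A (φ=+2.8°):
Solar declination: sin δ = sin ε · sin λ_s = sin 23.44° × sin 341.8° = -0.12424, so δ = -7.137°.
cos H₀ = −tan(+2.8°) tan(-7.137°) = 0.0061, H₀ = 1.5647 rad.
Bracket: H₀ sin φ sin δ + cos φ cos δ sin H₀ = 1.5647×0.04885×-0.12424 + 0.99881×0.99225×0.99998 = -0.009496 + 0.991049 = 0.981553.
Q̄ = (S₀/π) × [bracket] = (1361/π) × 0.981553 = 425.23 W/m².
— Configuration B (φ=+51.3°):
cos H₀ = −tan(+51.3°) tan(+1.100°) = -0.0240, H₀ = 1.5948 rad.
Bracket: H₀ sin φ sin δ + cos φ cos δ sin H₀ = 1.5948×0.78043×0.01920 + 0.62524×0.99982×0.99971 = 0.023897 + 0.624946 = 0.648843.
Q̄ = (S₀/π) × [bracket] = (1361/π) × 0.648843 = 281.09 W/m².
Ratio Q̄_A / Q̄_B = 425.23 / 281.09 = 1.513.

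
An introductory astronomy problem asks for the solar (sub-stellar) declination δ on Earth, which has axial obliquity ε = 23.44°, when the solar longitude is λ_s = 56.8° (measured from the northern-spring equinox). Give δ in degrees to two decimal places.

sin δ = sin ε · sin λ_s = sin 23.44° × sin 56.8° = 0.332855.
δ = arcsin(0.332855) = +19.44°.

δ = +19.44°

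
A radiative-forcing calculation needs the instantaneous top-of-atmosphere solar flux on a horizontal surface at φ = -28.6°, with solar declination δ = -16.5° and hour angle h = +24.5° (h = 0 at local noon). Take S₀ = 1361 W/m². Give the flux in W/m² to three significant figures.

1.23e+03 W/m²

cos θ_z = sin φ sin δ + cos φ cos δ cos h = 0.135956 + 0.766030 = 0.901986.
Flux = S₀ · cos θ_z = 1361 × 0.901986 = 1228 W/m².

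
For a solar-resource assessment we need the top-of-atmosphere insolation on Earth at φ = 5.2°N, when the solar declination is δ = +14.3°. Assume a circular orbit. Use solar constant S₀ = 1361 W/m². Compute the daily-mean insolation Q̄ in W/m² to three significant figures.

Q̄ ≈ 433 W/m²

cos H₀ = −tan(+5.2°) tan(+14.300°) = -0.0232, H₀ = 1.5940 rad.
Bracket: H₀ sin φ sin δ + cos φ cos δ sin H₀ = 1.5940×0.09063×0.24700 + 0.99588×0.96902×0.99973 = 0.035683 + 0.964767 = 1.000450.
Q̄ = (S₀/π) × [bracket] = (1361/π) × 1.000450 = 433.4 W/m².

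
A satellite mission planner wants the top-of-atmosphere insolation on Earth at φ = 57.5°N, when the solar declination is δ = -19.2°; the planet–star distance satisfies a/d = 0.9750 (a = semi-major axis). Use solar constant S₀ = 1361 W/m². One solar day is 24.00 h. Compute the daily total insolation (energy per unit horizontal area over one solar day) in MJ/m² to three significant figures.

cos H₀ = −tan(+57.5°) tan(-19.200°) = 0.5466, H₀ = 0.9925 rad.
Bracket: H₀ sin φ sin δ + cos φ cos δ sin H₀ = 0.9925×0.84339×-0.32887 + 0.53730×0.94438×0.83738 = -0.275285 + 0.424899 = 0.149614.
Inverse-square distance factor (a/d)² = 0.9750² = 0.950625.
Q̄ = (S₀/π) × 0.950625 × [bracket] = (1361/π) × 0.950625 × 0.149614 = 61.615 W/m².
Daily total = Q̄ × 24.00 h × 3600 s/h = 61.615 × 24.00 × 3600 / 10⁶ = 5.324 MJ/m².

5.32 MJ/m²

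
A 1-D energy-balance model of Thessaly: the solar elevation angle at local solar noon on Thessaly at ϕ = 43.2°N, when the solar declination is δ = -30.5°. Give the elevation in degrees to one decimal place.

16.3°

At local noon the hour angle is zero, so the zenith angle equals |ϕ − δ| = |+43.2° − (-30.500°)| = 73.700°.
Elevation = 90° − 73.700° = 16.3°.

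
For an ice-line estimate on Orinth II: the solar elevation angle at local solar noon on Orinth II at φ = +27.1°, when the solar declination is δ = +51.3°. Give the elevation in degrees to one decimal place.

65.8°

At local noon the hour angle is zero, so the zenith angle equals |φ − δ| = |+27.1° − (+51.300°)| = 24.200°.
Elevation = 90° − 24.200° = 65.8°.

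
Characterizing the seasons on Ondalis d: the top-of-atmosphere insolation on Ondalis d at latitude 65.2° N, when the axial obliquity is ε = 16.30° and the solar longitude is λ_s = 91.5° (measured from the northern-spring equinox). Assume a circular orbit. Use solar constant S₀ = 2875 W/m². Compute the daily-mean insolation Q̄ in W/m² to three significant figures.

Q̄ ≈ 811 W/m²

Solar declination: sin δ = sin ε · sin λ_s = sin 16.30° × sin 91.5° = 0.28057, so δ = +16.294°.
cos H₀ = −tan(+65.2°) tan(+16.294°) = -0.6326, H₀ = 2.2557 rad.
Bracket: H₀ sin φ sin δ + cos φ cos δ sin H₀ = 2.2557×0.90778×0.28057 + 0.41945×0.95983×0.77446 = 0.574517 + 0.311798 = 0.886315.
Q̄ = (S₀/π) × [bracket] = (2875/π) × 0.886315 = 811.1 W/m².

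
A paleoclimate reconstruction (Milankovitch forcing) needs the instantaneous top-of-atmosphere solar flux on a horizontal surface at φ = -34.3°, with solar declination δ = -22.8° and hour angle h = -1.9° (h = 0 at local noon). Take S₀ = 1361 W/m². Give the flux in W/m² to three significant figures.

cos θ_z = sin φ sin δ + cos φ cos δ cos h = 0.218375 + 0.761131 = 0.979506.
Flux = S₀ · cos θ_z = 1361 × 0.979506 = 1333 W/m².

1.33e+03 W/m²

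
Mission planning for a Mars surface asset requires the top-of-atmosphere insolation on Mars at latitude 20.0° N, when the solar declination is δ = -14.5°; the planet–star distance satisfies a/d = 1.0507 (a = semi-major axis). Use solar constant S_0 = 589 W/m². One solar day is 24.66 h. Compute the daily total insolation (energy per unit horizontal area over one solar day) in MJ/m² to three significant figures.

cos h₀ = −tan(+20.0°) tan(-14.500°) = 0.0941, h₀ = 1.4765 rad.
Bracket: h₀ sin ϕ sin δ + cos ϕ cos δ sin h₀ = 1.4765×0.34202×-0.25038 + 0.93969×0.96815×0.99556 = -0.126440 + 0.905722 = 0.779282.
Inverse-square distance factor (a/d)² = 1.0507² = 1.103970.
Q̄ = (S_0/π) × 1.103970 × [bracket] = (589/π) × 1.103970 × 0.779282 = 161.29 W/m².
Daily total = Q̄ × 24.66 h × 3600 s/h = 161.29 × 24.66 × 3600 / 10⁶ = 14.32 MJ/m².

14.3 MJ/m²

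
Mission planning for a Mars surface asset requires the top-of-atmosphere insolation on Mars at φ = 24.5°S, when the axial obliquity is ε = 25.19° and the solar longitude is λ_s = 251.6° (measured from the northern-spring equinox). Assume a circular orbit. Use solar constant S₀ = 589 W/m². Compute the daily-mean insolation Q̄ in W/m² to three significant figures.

Q̄ ≈ 209 W/m²

Solar declination: sin δ = sin ε · sin λ_s = sin 25.19° × sin 251.6° = -0.40386, so δ = -23.820°.
cos H₀ = −tan(-24.5°) tan(-23.820°) = -0.2012, H₀ = 1.7734 rad.
Bracket: H₀ sin φ sin δ + cos φ cos δ sin H₀ = 1.7734×-0.41469×-0.40386 + 0.90996×0.91482×0.97955 = 0.297003 + 0.815426 = 1.112429.
Q̄ = (S₀/π) × [bracket] = (589/π) × 1.112429 = 208.6 W/m².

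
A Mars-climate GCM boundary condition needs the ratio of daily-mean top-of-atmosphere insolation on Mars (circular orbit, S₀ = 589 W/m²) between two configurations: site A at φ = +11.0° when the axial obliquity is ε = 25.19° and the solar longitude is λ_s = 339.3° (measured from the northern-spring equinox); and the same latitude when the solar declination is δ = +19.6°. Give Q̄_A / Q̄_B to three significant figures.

Q̄_A / Q̄_B ≈ 0.901

— Configuration A (φ=+11.0°):
Solar declination: sin δ = sin ε · sin λ_s = sin 25.19° × sin 339.3° = -0.15045, so δ = -8.653°.
cos H₀ = −tan(+11.0°) tan(-8.653°) = 0.0296, H₀ = 1.5412 rad.
Bracket: H₀ sin φ sin δ + cos φ cos δ sin H₀ = 1.5412×0.19081×-0.15045 + 0.98163×0.98862×0.99956 = -0.044244 + 0.970032 = 0.925788.
Q̄ = (S₀/π) × [bracket] = (589/π) × 0.925788 = 173.57 W/m².
— Configuration B (φ=+11.0°):
cos H₀ = −tan(+11.0°) tan(+19.600°) = -0.0692, H₀ = 1.6401 rad.
Bracket: H₀ sin φ sin δ + cos φ cos δ sin H₀ = 1.6401×0.19081×0.33545 + 0.98163×0.94206×0.99760 = 0.104978 + 0.922535 = 1.027513.
Q̄ = (S₀/π) × [bracket] = (589/π) × 1.027513 = 192.64 W/m².
Ratio Q̄_A / Q̄_B = 173.57 / 192.64 = 0.9010.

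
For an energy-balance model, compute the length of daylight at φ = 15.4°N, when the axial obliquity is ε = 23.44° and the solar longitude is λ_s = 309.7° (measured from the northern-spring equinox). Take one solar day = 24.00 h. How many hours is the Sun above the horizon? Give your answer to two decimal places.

Solar declination: sin δ = sin ε · sin λ_s = sin 23.44° × sin 309.7° = -0.30606, so δ = -17.822°.
cos H₀ = −tan φ · tan δ = −tan(+15.4°) × tan(-17.822°) = 0.0886, so H₀ = 1.4821 rad = 84.92°.
Daylight = 2H₀/(2π) × 24.00 h = (1.4821/π) × 24.00 = 11.32 h.

11.32 h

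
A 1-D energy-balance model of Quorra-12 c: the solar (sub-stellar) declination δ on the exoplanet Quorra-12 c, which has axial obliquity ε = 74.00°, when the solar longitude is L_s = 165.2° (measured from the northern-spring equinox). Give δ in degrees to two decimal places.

sin δ = sin ε · sin L_s = sin 74.00° × sin 165.2° = 0.245550.
δ = arcsin(0.245550) = +14.21°.

δ = +14.21°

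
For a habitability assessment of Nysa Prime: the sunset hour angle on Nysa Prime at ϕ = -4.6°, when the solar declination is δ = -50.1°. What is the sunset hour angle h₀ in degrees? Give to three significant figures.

h₀ = 95.5°

cos h₀ = −tan ϕ · tan δ = −tan(-4.6°) × tan(-50.100°) = -0.0962, so h₀ = 1.6672 rad = 95.52°.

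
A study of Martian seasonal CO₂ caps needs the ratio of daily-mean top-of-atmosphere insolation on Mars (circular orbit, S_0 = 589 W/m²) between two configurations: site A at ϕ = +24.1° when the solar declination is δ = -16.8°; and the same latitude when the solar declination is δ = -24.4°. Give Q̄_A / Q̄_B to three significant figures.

— Configuration A (ϕ=+24.1°):
cos h₀ = −tan(+24.1°) tan(-16.800°) = 0.1351, h₀ = 1.4353 rad.
Bracket: h₀ sin ϕ sin δ + cos ϕ cos δ sin h₀ = 1.4353×0.40833×-0.28903 + 0.91283×0.95732×0.99084 = -0.169394 + 0.865866 = 0.696472.
Q̄ = (S_0/π) × [bracket] = (589/π) × 0.696472 = 130.58 W/m².
— Configuration B (ϕ=+24.1°):
cos h₀ = −tan(+24.1°) tan(-24.400°) = 0.2029, h₀ = 1.3665 rad.
Bracket: h₀ sin ϕ sin δ + cos ϕ cos δ sin h₀ = 1.3665×0.40833×-0.41310 + 0.91283×0.91068×0.97920 = -0.230503 + 0.814005 = 0.583502.
Q̄ = (S_0/π) × [bracket] = (589/π) × 0.583502 = 109.40 W/m².
Ratio Q̄_A / Q̄_B = 130.58 / 109.40 = 1.194.

Q̄_A / Q̄_B ≈ 1.19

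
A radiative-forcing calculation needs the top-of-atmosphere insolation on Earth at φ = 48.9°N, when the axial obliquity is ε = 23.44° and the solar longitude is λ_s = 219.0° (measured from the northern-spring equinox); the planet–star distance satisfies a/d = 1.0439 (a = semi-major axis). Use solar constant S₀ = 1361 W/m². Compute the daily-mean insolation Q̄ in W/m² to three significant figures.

Q̄ ≈ 174 W/m²

Solar declination: sin δ = sin ε · sin λ_s = sin 23.44° × sin 219.0° = -0.25034, so δ = -14.497°.
cos H₀ = −tan(+48.9°) tan(-14.497°) = 0.2964, H₀ = 1.2699 rad.
Bracket: H₀ sin φ sin δ + cos φ cos δ sin H₀ = 1.2699×0.75356×-0.25034 + 0.65738×0.96816×0.95506 = -0.239562 + 0.607847 = 0.368285.
Inverse-square distance factor (a/d)² = 1.0439² = 1.089727.
Q̄ = (S₀/π) × 1.089727 × [bracket] = (1361/π) × 1.089727 × 0.368285 = 173.9 W/m².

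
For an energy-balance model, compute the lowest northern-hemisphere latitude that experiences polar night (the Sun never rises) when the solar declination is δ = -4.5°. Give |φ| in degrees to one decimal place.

Polar night requires cos H₀ = −tan φ tan δ ≥ 1, i.e. tan φ tan δ ≤ −1.
The boundary is |tan φ| · |tan δ| = 1, so |φ| = 90° − |δ| = 90° − 4.5° = 85.5° in the northern hemisphere.

|φ| = 85.5°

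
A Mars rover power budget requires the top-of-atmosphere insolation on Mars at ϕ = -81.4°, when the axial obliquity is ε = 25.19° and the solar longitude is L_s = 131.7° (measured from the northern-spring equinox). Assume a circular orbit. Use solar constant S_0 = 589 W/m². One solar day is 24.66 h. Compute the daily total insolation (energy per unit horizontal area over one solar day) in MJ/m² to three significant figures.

Solar declination: sin δ = sin ε · sin L_s = sin 25.19° × sin 131.7° = 0.31779, so δ = +18.529°.
cos h₀ = −tan(-81.4°) tan(+18.529°) = 2.2161 ≥ 1 ⇒ polar night, h₀ = 0 and Q̄ = 0.
Daily total = Q̄ × 24.66 h × 3600 s/h = 0.00 MJ/m².

0.00 MJ/m²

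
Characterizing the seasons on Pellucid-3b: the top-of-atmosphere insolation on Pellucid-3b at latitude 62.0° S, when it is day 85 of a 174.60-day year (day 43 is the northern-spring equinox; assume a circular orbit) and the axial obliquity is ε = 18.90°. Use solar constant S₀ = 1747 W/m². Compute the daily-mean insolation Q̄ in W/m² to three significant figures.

Solar longitude: λ_s = 360° × (85 − 43)/174.60 = 86.598°.
sin δ = sin 18.90° × sin 86.598° = 0.32335, so δ = +18.865°.
cos H₀ = −tan(-62.0°) tan(+18.865°) = 0.6426, H₀ = 0.8728 rad.
Bracket: H₀ sin φ sin δ + cos φ cos δ sin H₀ = 0.8728×-0.88295×0.32335 + 0.46947×0.94628×0.76616 = -0.249186 + 0.340367 = 0.091181.
Q̄ = (S₀/π) × [bracket] = (1747/π) × 0.091181 = 50.70 W/m².

Q̄ ≈ 50.7 W/m²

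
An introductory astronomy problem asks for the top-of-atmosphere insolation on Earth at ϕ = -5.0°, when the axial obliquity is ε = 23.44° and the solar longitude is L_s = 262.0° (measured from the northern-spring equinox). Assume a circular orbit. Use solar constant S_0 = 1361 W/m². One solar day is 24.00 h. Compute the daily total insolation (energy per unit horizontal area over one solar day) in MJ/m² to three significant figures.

36.3 MJ/m²

Solar declination: sin δ = sin ε · sin L_s = sin 23.44° × sin 262.0° = -0.39392, so δ = -23.198°.
cos h₀ = −tan(-5.0°) tan(-23.198°) = -0.0375, h₀ = 1.6083 rad.
Bracket: h₀ sin ϕ sin δ + cos ϕ cos δ sin h₀ = 1.6083×-0.08716×-0.39392 + 0.99619×0.91915×0.99930 = 0.055219 + 0.915007 = 0.970226.
Q̄ = (S_0/π) × [bracket] = (1361/π) × 0.970226 = 420.32 W/m².
Daily total = Q̄ × 24.00 h × 3600 s/h = 420.32 × 24.00 × 3600 / 10⁶ = 36.32 MJ/m².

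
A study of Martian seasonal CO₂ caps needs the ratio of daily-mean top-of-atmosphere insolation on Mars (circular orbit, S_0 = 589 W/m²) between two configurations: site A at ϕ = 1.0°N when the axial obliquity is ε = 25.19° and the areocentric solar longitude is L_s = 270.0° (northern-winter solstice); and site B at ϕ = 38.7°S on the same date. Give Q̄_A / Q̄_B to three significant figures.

— Configuration A (ϕ=+1.0°):
sin δ = sin 25.19° × sin 270.0° = -0.42562, so δ = -25.190°.
cos h₀ = −tan(+1.0°) tan(-25.190°) = 0.0082, h₀ = 1.5626 rad.
Bracket: h₀ sin ϕ sin δ + cos ϕ cos δ sin h₀ = 1.5626×0.01745×-0.42562 + 0.99985×0.90490×0.99997 = -0.011606 + 0.904737 = 0.893131.
Q̄ = (S_0/π) × [bracket] = (589/π) × 0.893131 = 167.45 W/m².
— Configuration B (ϕ=-38.7°):
cos h₀ = −tan(-38.7°) tan(-25.190°) = -0.3768, h₀ = 1.9572 rad.
Bracket: h₀ sin ϕ sin δ + cos ϕ cos δ sin h₀ = 1.9572×-0.62524×-0.42562 + 0.78043×0.90490×0.92629 = 0.520840 + 0.654156 = 1.174996.
Q̄ = (S_0/π) × [bracket] = (589/π) × 1.174996 = 220.29 W/m².
Ratio Q̄_A / Q̄_B = 167.45 / 220.29 = 0.7601.

Q̄_A / Q̄_B ≈ 0.760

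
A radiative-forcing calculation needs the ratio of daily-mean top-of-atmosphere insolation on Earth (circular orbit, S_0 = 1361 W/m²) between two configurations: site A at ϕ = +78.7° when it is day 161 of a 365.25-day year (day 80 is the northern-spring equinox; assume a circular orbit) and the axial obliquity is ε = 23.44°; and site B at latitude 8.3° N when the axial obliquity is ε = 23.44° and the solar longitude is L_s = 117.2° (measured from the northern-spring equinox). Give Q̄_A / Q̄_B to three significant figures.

— Configuration A (ϕ=+78.7°):
Solar longitude: L_s = 360° × (161 − 80)/365.25 = 79.836°.
sin δ = sin 23.44° × sin 79.836° = 0.39155, so δ = +23.051°.
cos h₀ = −tan(+78.7°) tan(+23.051°) = -2.1295 ≤ −1 ⇒ polar day, h₀ = π.
Bracket: h₀ sin ϕ sin δ + cos ϕ cos δ sin h₀ = 3.1416×0.98061×0.39155 + 0.19595×0.92016×0.00000 = 1.206242 + 0.000000 = 1.206242.
Q̄ = (S_0/π) × [bracket] = (1361/π) × 1.206242 = 522.57 W/m².
— Configuration B (ϕ=+8.3°):
Solar declination: sin δ = sin ε · sin L_s = sin 23.44° × sin 117.2° = 0.35380, so δ = +20.720°.
cos h₀ = −tan(+8.3°) tan(+20.720°) = -0.0552, h₀ = 1.6260 rad.
Bracket: h₀ sin ϕ sin δ + cos ϕ cos δ sin h₀ = 1.6260×0.14436×0.35380 + 0.98953×0.93532×0.99848 = 0.083047 + 0.924120 = 1.007167.
Q̄ = (S_0/π) × [bracket] = (1361/π) × 1.007167 = 436.32 W/m².
Ratio Q̄_A / Q̄_B = 522.57 / 436.32 = 1.198.

Q̄_A / Q̄_B ≈ 1.20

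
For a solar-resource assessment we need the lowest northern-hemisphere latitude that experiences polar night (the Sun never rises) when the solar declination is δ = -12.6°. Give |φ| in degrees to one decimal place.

|φ| = 77.4°

Polar night requires cos H₀ = −tan φ tan δ ≥ 1, i.e. tan φ tan δ ≤ −1.
The boundary is |tan φ| · |tan δ| = 1, so |φ| = 90° − |δ| = 90° − 12.6° = 77.4° in the northern hemisphere.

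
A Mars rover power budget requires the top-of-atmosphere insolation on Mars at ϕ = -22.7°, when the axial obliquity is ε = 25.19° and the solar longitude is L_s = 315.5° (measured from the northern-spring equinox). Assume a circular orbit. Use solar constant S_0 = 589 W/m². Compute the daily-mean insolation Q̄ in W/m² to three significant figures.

Q̄ ≈ 200 W/m²

Solar declination: sin δ = sin ε · sin L_s = sin 25.19° × sin 315.5° = -0.29832, so δ = -17.357°.
cos h₀ = −tan(-22.7°) tan(-17.357°) = -0.1307, h₀ = 1.7019 rad.
Bracket: h₀ sin ϕ sin δ + cos ϕ cos δ sin h₀ = 1.7019×-0.38591×-0.29832 + 0.92254×0.95447×0.99142 = 0.195931 + 0.872982 = 1.068913.
Q̄ = (S_0/π) × [bracket] = (589/π) × 1.068913 = 200.4 W/m².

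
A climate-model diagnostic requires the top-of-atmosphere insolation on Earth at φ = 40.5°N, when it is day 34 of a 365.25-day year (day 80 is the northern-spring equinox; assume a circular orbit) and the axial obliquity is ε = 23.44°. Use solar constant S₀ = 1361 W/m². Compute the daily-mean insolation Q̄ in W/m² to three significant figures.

Q̄ ≈ 201 W/m²

Solar longitude: λ_s = 360° × (34 − 80)/365.25 = -45.339°, i.e. -45.339° + 360° = 314.661°.
sin δ = sin 23.44° × sin 314.661° = -0.28294, so δ = -16.436°.
cos H₀ = −tan(+40.5°) tan(-16.436°) = 0.2519, H₀ = 1.3161 rad.
Bracket: H₀ sin φ sin δ + cos φ cos δ sin H₀ = 1.3161×0.64945×-0.28294 + 0.76041×0.95914×0.96774 = -0.241840 + 0.705811 = 0.463971.
Q̄ = (S₀/π) × [bracket] = (1361/π) × 0.463971 = 201.0 W/m².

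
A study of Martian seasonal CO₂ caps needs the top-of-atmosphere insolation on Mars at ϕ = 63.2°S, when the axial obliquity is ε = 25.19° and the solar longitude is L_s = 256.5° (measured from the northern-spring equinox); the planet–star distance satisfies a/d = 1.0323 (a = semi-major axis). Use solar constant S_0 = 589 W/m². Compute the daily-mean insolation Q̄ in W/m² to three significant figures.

Solar declination: sin δ = sin ε · sin L_s = sin 25.19° × sin 256.5° = -0.41386, so δ = -24.448°.
cos h₀ = −tan(-63.2°) tan(-24.448°) = -0.9000, h₀ = 2.6906 rad.
Bracket: h₀ sin ϕ sin δ + cos ϕ cos δ sin h₀ = 2.6906×-0.89259×-0.41386 + 0.45088×0.91034×0.43589 = 0.993927 + 0.178913 = 1.172840.
Inverse-square distance factor (a/d)² = 1.0323² = 1.065643.
Q̄ = (S_0/π) × 1.065643 × [bracket] = (589/π) × 1.065643 × 1.172840 = 234.3 W/m².

Q̄ ≈ 234 W/m²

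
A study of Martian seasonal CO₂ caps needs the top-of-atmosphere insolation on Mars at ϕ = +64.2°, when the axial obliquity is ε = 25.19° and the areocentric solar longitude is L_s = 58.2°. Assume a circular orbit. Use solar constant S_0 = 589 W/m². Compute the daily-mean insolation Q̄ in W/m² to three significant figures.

Q̄ ≈ 198 W/m²

sin δ = sin 25.19° × sin 58.2° = 0.36173, so δ = +21.207°.
cos h₀ = −tan(+64.2°) tan(+21.207°) = -0.8026, h₀ = 2.5025 rad.
Bracket: h₀ sin ϕ sin δ + cos ϕ cos δ sin h₀ = 2.5025×0.90032×0.36173 + 0.43523×0.93228×0.59647 = 0.814996 + 0.242021 = 1.057017.
Q̄ = (S_0/π) × [bracket] = (589/π) × 1.057017 = 198.2 W/m².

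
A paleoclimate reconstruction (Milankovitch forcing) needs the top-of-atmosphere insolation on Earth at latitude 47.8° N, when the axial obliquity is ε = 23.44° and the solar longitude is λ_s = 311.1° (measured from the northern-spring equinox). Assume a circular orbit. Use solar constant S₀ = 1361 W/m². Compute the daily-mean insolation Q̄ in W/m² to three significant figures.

Q̄ ≈ 143 W/m²

Solar declination: sin δ = sin ε · sin λ_s = sin 23.44° × sin 311.1° = -0.29976, so δ = -17.443°.
cos H₀ = −tan(+47.8°) tan(-17.443°) = 0.3465, H₀ = 1.2169 rad.
Bracket: H₀ sin φ sin δ + cos φ cos δ sin H₀ = 1.2169×0.74080×-0.29976 + 0.67172×0.95402×0.93804 = -0.270228 + 0.601128 = 0.330900.
Q̄ = (S₀/π) × [bracket] = (1361/π) × 0.330900 = 143.4 W/m².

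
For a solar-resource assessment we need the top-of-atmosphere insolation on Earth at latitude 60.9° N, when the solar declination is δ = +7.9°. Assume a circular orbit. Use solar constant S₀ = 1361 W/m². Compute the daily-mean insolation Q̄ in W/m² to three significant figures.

Q̄ ≈ 297 W/m²

cos H₀ = −tan(+60.9°) tan(+7.900°) = -0.2493, H₀ = 1.8228 rad.
Bracket: H₀ sin φ sin δ + cos φ cos δ sin H₀ = 1.8228×0.87377×0.13744 + 0.48634×0.99051×0.96842 = 0.218902 + 0.466512 = 0.685414.
Q̄ = (S₀/π) × [bracket] = (1361/π) × 0.685414 = 296.9 W/m².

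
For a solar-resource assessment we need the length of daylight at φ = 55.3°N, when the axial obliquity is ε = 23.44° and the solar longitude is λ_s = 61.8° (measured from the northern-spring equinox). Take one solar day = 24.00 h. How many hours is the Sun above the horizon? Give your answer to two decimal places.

Solar declination: sin δ = sin ε · sin λ_s = sin 23.44° × sin 61.8° = 0.35057, so δ = +20.522°.
cos H₀ = −tan φ · tan δ = −tan(+55.3°) × tan(+20.522°) = -0.5406, so H₀ = 2.1419 rad = 122.72°.
Daylight = 2H₀/(2π) × 24.00 h = (2.1419/π) × 24.00 = 16.36 h.

16.36 h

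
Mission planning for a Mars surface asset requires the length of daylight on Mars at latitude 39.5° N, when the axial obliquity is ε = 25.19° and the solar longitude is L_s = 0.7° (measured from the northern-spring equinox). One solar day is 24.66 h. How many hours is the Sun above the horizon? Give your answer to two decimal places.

12.36 h

Solar declination: sin δ = sin ε · sin L_s = sin 25.19° × sin 0.7° = 0.00520, so δ = +0.298°.
cos h₀ = −tan ϕ · tan δ = −tan(+39.5°) × tan(+0.298°) = -0.0043, so h₀ = 1.5751 rad = 90.25°.
Daylight = 2h₀/(2π) × 24.66 h = (1.5751/π) × 24.66 = 12.36 h.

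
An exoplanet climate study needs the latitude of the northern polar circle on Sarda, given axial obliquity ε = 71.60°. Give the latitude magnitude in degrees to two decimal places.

The polar circle is the lowest latitude that experiences at least one full rotation of continuous daylight at the northern-summer solstice; it lies at |φ| = 90° − ε = 90° − 71.60° = 18.40°.

18.40°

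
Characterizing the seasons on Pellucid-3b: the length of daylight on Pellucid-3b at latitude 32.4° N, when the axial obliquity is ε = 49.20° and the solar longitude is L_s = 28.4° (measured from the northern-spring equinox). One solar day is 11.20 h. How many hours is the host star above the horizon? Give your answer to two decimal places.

6.48 h

Solar declination: sin δ = sin ε · sin L_s = sin 49.20° × sin 28.4° = 0.36005, so δ = +21.103°.
cos h₀ = −tan ϕ · tan δ = −tan(+32.4°) × tan(+21.103°) = -0.2449, so h₀ = 1.8182 rad = 104.18°.
Daylight = 2h₀/(2π) × 11.20 h = (1.8182/π) × 11.20 = 6.48 h.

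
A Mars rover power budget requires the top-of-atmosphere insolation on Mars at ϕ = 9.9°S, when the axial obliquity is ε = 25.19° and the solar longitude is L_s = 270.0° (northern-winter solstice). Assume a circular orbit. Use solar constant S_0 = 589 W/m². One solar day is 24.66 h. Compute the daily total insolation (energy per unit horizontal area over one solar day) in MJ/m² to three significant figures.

16.8 MJ/m²

Solar declination: sin δ = sin ε · sin L_s = sin 25.19° × sin 270.0° = -0.42562, so δ = -25.190°.
cos h₀ = −tan(-9.9°) tan(-25.190°) = -0.0821, h₀ = 1.6530 rad.
Bracket: h₀ sin ϕ sin δ + cos ϕ cos δ sin h₀ = 1.6530×-0.17193×-0.42562 + 0.98511×0.90490×0.99662 = 0.120961 + 0.888413 = 1.009374.
Q̄ = (S_0/π) × [bracket] = (589/π) × 1.009374 = 189.24 W/m².
Daily total = Q̄ × 24.66 h × 3600 s/h = 189.24 × 24.66 × 3600 / 10⁶ = 16.80 MJ/m².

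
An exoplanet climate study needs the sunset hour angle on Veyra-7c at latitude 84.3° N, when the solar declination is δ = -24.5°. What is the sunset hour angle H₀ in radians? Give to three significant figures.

cos H₀ = −tan φ · tan δ = 4.5658 ≥ 1, so the host star never rises (polar night) and H₀ = 0.

H₀ = 0.00 rad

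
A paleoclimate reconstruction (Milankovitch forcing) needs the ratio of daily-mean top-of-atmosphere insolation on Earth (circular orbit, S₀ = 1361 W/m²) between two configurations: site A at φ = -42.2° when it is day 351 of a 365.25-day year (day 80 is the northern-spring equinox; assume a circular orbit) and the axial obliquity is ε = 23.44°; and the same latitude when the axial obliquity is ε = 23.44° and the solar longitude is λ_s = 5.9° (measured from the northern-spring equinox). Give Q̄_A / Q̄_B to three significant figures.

Q̄_A / Q̄_B ≈ 1.65

— Configuration A (φ=-42.2°):
Solar longitude: λ_s = 360° × (351 − 80)/365.25 = 267.105°.
sin δ = sin 23.44° × sin 267.105° = -0.39728, so δ = -23.408°.
cos H₀ = −tan(-42.2°) tan(-23.408°) = -0.3925, H₀ = 1.9742 rad.
Bracket: H₀ sin φ sin δ + cos φ cos δ sin H₀ = 1.9742×-0.67172×-0.39728 + 0.74080×0.91770×0.91974 = 0.526837 + 0.625269 = 1.152106.
Q̄ = (S₀/π) × [bracket] = (1361/π) × 1.152106 = 499.12 W/m².
— Configuration B (φ=-42.2°):
Solar declination: sin δ = sin ε · sin λ_s = sin 23.44° × sin 5.9° = 0.04089, so δ = +2.343°.
cos H₀ = −tan(-42.2°) tan(+2.343°) = 0.0371, H₀ = 1.5337 rad.
Bracket: H₀ sin φ sin δ + cos φ cos δ sin H₀ = 1.5337×-0.67172×0.04089 + 0.74080×0.99916×0.99931 = -0.042126 + 0.739667 = 0.697541.
Q̄ = (S₀/π) × [bracket] = (1361/π) × 0.697541 = 302.19 W/m².
Ratio Q̄_A / Q̄_B = 499.12 / 302.19 = 1.652.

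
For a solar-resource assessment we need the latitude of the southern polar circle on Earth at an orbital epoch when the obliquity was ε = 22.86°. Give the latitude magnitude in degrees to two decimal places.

67.14°

The polar circle is the lowest latitude that experiences at least one full rotation of continuous darkness at the northern-summer solstice; it lies at |φ| = 90° − ε = 90° − 22.86° = 67.14°.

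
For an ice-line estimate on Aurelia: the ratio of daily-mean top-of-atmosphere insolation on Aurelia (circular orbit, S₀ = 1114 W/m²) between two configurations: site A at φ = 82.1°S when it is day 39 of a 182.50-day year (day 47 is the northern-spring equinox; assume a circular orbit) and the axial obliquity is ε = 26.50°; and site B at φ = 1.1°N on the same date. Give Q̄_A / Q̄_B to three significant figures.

— Configuration A (φ=-82.1°):
Solar longitude: λ_s = 360° × (39 − 47)/182.50 = -15.781°, i.e. -15.781° + 360° = 344.219°.
sin δ = sin 26.50° × sin 344.219° = -0.12135, so δ = -6.970°.
cos H₀ = −tan(-82.1°) tan(-6.970°) = -0.8810, H₀ = 2.6488 rad.
Bracket: H₀ sin φ sin δ + cos φ cos δ sin H₀ = 2.6488×-0.99051×-0.12135 + 0.13744×0.99261×0.47309 = 0.318381 + 0.064541 = 0.382922.
Q̄ = (S₀/π) × [bracket] = (1114/π) × 0.382922 = 135.78 W/m².
— Configuration B (φ=+1.1°):
cos H₀ = −tan(+1.1°) tan(-6.970°) = 0.0023, H₀ = 1.5684 rad.
Bracket: H₀ sin φ sin δ + cos φ cos δ sin H₀ = 1.5684×0.01920×-0.12135 + 0.99982×0.99261×1.00000 = -0.003654 + 0.992431 = 0.988777.
Q̄ = (S₀/π) × [bracket] = (1114/π) × 0.988777 = 350.62 W/m².
Ratio Q̄_A / Q̄_B = 135.78 / 350.62 = 0.3873.

Q̄_A / Q̄_B ≈ 0.387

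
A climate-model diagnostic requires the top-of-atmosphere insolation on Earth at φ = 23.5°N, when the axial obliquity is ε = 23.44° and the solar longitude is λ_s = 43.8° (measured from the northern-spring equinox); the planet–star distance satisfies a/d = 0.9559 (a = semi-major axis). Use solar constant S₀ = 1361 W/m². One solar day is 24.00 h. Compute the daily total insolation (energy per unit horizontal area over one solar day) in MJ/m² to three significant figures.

36.3 MJ/m²

Solar declination: sin δ = sin ε · sin λ_s = sin 23.44° × sin 43.8° = 0.27533, so δ = +15.981°.
cos H₀ = −tan(+23.5°) tan(+15.981°) = -0.1245, H₀ = 1.6956 rad.
Bracket: H₀ sin φ sin δ + cos φ cos δ sin H₀ = 1.6956×0.39875×0.27533 + 0.91706×0.96135×0.99222 = 0.186156 + 0.874757 = 1.060913.
Inverse-square distance factor (a/d)² = 0.9559² = 0.913745.
Q̄ = (S₀/π) × 0.913745 × [bracket] = (1361/π) × 0.913745 × 1.060913 = 419.96 W/m².
Daily total = Q̄ × 24.00 h × 3600 s/h = 419.96 × 24.00 × 3600 / 10⁶ = 36.28 MJ/m².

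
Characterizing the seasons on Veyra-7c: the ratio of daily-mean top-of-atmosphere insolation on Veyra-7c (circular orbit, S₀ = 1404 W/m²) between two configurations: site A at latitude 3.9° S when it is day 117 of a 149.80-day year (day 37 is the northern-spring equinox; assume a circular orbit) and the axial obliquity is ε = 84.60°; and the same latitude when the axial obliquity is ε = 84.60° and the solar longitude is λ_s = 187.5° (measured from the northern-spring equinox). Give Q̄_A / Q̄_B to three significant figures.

Q̄_A / Q̄_B ≈ 0.995

— Configuration A (φ=-3.9°):
Solar longitude: λ_s = 360° × (117 − 37)/149.80 = 192.256°.
sin δ = sin 84.60° × sin 192.256° = -0.21134, so δ = -12.201°.
cos H₀ = −tan(-3.9°) tan(-12.201°) = -0.0147, H₀ = 1.5855 rad.
Bracket: H₀ sin φ sin δ + cos φ cos δ sin H₀ = 1.5855×-0.06802×-0.21134 + 0.99768×0.97741×0.99989 = 0.022792 + 0.975035 = 0.997827.
Q̄ = (S₀/π) × [bracket] = (1404/π) × 0.997827 = 445.94 W/m².
— Configuration B (φ=-3.9°):
Solar declination: sin δ = sin ε · sin λ_s = sin 84.60° × sin 187.5° = -0.12995, so δ = -7.467°.
cos H₀ = −tan(-3.9°) tan(-7.467°) = -0.0089, H₀ = 1.5797 rad.
Bracket: H₀ sin φ sin δ + cos φ cos δ sin H₀ = 1.5797×-0.06802×-0.12995 + 0.99768×0.99152×0.99996 = 0.013963 + 0.989180 = 1.003143.
Q̄ = (S₀/π) × [bracket] = (1404/π) × 1.003143 = 448.31 W/m².
Ratio Q̄_A / Q̄_B = 445.94 / 448.31 = 0.9947.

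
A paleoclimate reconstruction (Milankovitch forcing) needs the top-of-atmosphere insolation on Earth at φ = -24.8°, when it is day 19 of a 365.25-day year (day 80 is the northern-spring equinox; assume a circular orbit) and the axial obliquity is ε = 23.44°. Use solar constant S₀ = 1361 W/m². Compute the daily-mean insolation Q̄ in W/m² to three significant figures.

Solar longitude: λ_s = 360° × (19 − 80)/365.25 = -60.123°, i.e. -60.123° + 360° = 299.877°.
sin δ = sin 23.44° × sin 299.877° = -0.34492, so δ = -20.177°.
cos H₀ = −tan(-24.8°) tan(-20.177°) = -0.1698, H₀ = 1.7414 rad.
Bracket: H₀ sin φ sin δ + cos φ cos δ sin H₀ = 1.7414×-0.41945×-0.34492 + 0.90778×0.93863×0.98548 = 0.251940 + 0.839697 = 1.091637.
Q̄ = (S₀/π) × [bracket] = (1361/π) × 1.091637 = 472.9 W/m².

Q̄ ≈ 473 W/m²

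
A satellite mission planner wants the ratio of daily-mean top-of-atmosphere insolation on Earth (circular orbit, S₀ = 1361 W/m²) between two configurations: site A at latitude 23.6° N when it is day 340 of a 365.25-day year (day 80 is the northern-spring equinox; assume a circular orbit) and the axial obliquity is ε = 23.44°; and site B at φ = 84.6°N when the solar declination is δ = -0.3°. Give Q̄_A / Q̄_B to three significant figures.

— Configuration A (φ=+23.6°):
Solar longitude: λ_s = 360° × (340 − 80)/365.25 = 256.263°.
sin δ = sin 23.44° × sin 256.263° = -0.38641, so δ = -22.731°.
cos H₀ = −tan(+23.6°) tan(-22.731°) = 0.1830, H₀ = 1.3867 rad.
Bracket: H₀ sin φ sin δ + cos φ cos δ sin H₀ = 1.3867×0.40035×-0.38641 + 0.91636×0.92233×0.98311 = -0.214521 + 0.830911 = 0.616390.
Q̄ = (S₀/π) × [bracket] = (1361/π) × 0.616390 = 267.03 W/m².
— Configuration B (φ=+84.6°):
cos H₀ = −tan(+84.6°) tan(-0.300°) = 0.0554, H₀ = 1.5154 rad.
Bracket: H₀ sin φ sin δ + cos φ cos δ sin H₀ = 1.5154×0.99556×-0.00524 + 0.09411×0.99999×0.99846 = -0.007905 + 0.093964 = 0.086059.
Q̄ = (S₀/π) × [bracket] = (1361/π) × 0.086059 = 37.282 W/m².
Ratio Q̄_A / Q̄_B = 267.03 / 37.282 = 7.162.

Q̄_A / Q̄_B ≈ 7.16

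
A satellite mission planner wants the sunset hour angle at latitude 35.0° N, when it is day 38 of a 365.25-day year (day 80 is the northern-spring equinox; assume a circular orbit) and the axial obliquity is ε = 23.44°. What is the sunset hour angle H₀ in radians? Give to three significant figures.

Solar longitude: λ_s = 360° × (38 − 80)/365.25 = -41.396°, i.e. -41.396° + 360° = 318.604°.
sin δ = sin 23.44° × sin 318.604° = -0.26304, so δ = -15.251°.
cos H₀ = −tan φ · tan δ = −tan(+35.0°) × tan(-15.251°) = 0.1909, so H₀ = 1.3787 rad = 78.99°.

H₀ = 1.38 rad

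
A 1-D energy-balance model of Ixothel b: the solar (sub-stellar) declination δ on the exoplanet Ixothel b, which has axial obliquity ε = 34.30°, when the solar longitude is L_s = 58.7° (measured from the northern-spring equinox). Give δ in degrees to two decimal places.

sin δ = sin ε · sin L_s = sin 34.30° × sin 58.7° = 0.481510.
δ = arcsin(0.481510) = +28.78°.

δ = +28.78°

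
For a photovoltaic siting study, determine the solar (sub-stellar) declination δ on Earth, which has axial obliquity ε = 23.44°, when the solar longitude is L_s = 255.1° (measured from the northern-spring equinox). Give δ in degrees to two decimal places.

sin δ = sin ε · sin L_s = sin 23.44° × sin 255.1° = -0.384413.
δ = arcsin(-0.384413) = -22.61°.

δ = -22.61°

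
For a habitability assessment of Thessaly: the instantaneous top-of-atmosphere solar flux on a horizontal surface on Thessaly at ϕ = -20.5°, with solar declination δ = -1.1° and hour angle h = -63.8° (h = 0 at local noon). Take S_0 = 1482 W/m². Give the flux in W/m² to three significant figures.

623 W/m²

cos θ_z = sin ϕ sin δ + cos ϕ cos δ cos h = 0.006723 + 0.413470 = 0.420193.
Flux = S_0 · cos θ_z = 1482 × 0.420193 = 622.7 W/m².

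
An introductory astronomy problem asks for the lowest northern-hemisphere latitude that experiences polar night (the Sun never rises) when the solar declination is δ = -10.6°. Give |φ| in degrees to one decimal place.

|φ| = 79.4°

Polar night requires cos H₀ = −tan φ tan δ ≥ 1, i.e. tan φ tan δ ≤ −1.
The boundary is |tan φ| · |tan δ| = 1, so |φ| = 90° − |δ| = 90° − 10.6° = 79.4° in the northern hemisphere.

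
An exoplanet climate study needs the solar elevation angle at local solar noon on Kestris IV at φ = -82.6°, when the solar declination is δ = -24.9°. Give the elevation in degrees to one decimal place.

32.3°

At local noon the hour angle is zero, so the zenith angle equals |φ − δ| = |-82.6° − (-24.900°)| = 57.700°.
Elevation = 90° − 57.700° = 32.3°.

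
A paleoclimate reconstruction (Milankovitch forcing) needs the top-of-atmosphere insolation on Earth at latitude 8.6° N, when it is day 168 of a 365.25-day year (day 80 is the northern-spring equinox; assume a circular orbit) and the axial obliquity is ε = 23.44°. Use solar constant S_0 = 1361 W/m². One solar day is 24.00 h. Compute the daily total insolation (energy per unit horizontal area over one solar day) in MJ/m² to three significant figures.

Solar longitude: L_s = 360° × (168 − 80)/365.25 = 86.735°.
sin δ = sin 23.44° × sin 86.735° = 0.39714, so δ = +23.400°.
cos h₀ = −tan(+8.6°) tan(+23.400°) = -0.0654, h₀ = 1.6363 rad.
Bracket: h₀ sin ϕ sin δ + cos ϕ cos δ sin h₀ = 1.6363×0.14954×0.39714 + 0.98876×0.91776×0.99786 = 0.097177 + 0.905502 = 1.002679.
Q̄ = (S_0/π) × [bracket] = (1361/π) × 1.002679 = 434.38 W/m².
Daily total = Q̄ × 24.00 h × 3600 s/h = 434.38 × 24.00 × 3600 / 10⁶ = 37.53 MJ/m².

37.5 MJ/m²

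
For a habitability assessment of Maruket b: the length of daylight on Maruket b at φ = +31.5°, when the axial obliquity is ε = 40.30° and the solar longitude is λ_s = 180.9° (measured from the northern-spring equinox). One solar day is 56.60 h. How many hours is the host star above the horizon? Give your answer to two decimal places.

28.19 h

Solar declination: sin δ = sin ε · sin λ_s = sin 40.30° × sin 180.9° = -0.01016, so δ = -0.582°.
cos H₀ = −tan φ · tan δ = −tan(+31.5°) × tan(-0.582°) = 0.0062, so H₀ = 1.5646 rad = 89.64°.
Daylight = 2H₀/(2π) × 56.60 h = (1.5646/π) × 56.60 = 28.19 h.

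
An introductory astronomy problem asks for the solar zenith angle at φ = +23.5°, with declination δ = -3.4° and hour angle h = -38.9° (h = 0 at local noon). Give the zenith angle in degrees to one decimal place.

cos θ_z = sin φ sin δ + cos φ cos δ cos h = -0.023648 + 0.712439 = 0.688791.
θ_z = arccos(0.688791) = 46.5°.

θ_z = 46.5°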